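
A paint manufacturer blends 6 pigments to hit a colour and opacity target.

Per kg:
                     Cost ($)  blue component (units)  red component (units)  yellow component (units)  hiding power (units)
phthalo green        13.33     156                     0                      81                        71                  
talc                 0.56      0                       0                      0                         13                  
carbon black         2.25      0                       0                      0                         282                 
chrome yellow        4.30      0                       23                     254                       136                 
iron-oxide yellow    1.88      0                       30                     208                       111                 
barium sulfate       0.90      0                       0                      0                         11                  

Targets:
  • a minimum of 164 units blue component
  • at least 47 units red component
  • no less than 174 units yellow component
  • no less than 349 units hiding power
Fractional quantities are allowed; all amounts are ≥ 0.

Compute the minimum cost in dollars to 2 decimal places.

Let x1 = kg of phthalo green, x2 = kg of talc, x3 = kg of carbon black, x4 = kg of chrome yellow, x5 = kg of iron-oxide yellow, x6 = kg of barium sulfate.
Minimize 13.33x1 + 0.56x2 + 2.25x3 + 4.3x4 + 1.88x5 + 0.9x6 with:
  156x1 ≥ 164   (blue component)
  23x4 + 30x5 ≥ 47   (red component)
  81x1 + 254x4 + 208x5 ≥ 174   (yellow component)
  71x1 + 13x2 + 282x3 + 136x4 + 111x5 + 11x6 ≥ 349   (hiding power)
  x1, x2, x3, x4, x5, x6 ≥ 0.
The minimum-cost mix takes nothing from talc, chrome yellow, barium sulfate — only phthalo green, carbon black, iron-oxide yellow. The blue component, red component, hiding power requirements are met with equality.
Optimal quantities: phthalo green = 1.051 kg, carbon black = 0.3562 kg, iron-oxide yellow = 1.567 kg.
Total cost: 13.33·1.051 + 2.25·0.3562 + 1.88·1.567 = 17.7572.

$17.76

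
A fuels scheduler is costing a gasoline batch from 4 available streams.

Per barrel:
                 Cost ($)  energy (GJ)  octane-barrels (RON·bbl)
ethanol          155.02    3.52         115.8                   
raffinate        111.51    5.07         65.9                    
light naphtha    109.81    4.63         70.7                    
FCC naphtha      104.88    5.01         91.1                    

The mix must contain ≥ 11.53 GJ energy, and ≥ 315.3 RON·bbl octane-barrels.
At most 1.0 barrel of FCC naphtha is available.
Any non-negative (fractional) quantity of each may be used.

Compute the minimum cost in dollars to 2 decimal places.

$405.01

Let x1 = barrels of ethanol, x2 = barrels of raffinate, x3 = barrels of light naphtha, x4 = barrels of FCC naphtha.
min 155.02x1 + 111.51x2 + 109.81x3 + 104.88x4 with:
  3.52x1 + 5.07x2 + 4.63x3 + 5.01x4 ≥ 11.53   (energy)
  115.8x1 + 65.9x2 + 70.7x3 + 91.1x4 ≥ 315.3   (octane-barrels)
  x4 ≤ 1
  x1, x2, x3, x4 ≥ 0.
At the optimum only ethanol, FCC naphtha are positive (raffinate, light naphtha = 0). There the octane-barrels and the FCC naphtha cap constraints are tight.
So ethanol = 1.9361 barrels, FCC naphtha = 1 barrel.
Objective = 155.02·1.9361 + 104.88·1 = 405.0142.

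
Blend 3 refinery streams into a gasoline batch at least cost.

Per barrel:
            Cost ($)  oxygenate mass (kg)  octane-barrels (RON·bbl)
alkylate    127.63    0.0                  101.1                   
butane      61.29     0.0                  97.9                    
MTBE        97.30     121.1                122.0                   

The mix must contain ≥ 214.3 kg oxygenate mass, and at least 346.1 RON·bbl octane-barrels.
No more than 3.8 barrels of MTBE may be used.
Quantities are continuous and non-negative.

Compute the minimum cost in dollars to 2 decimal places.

$253.70

Treat it as an LP. Let x1 = barrels of alkylate, x2 = barrels of butane, x3 = barrels of MTBE.
Minimise 127.63x1 + 61.29x2 + 97.3x3 s.t.:
  121.1x3 ≥ 214.3   (oxygenate mass)
  101.1x1 + 97.9x2 + 122x3 ≥ 346.1   (octane-barrels)
  x3 ≤ 3.8
  x1, x2, x3 ≥ 0.
The minimum-cost mix takes nothing from alkylate — only butane, MTBE. There the oxygenate mass and octane-barrels constraints are tight.
So butane = 1.33 barrels, MTBE = 1.7696 barrels.
Total cost: 61.29·1.33 + 97.3·1.7696 = 253.6978.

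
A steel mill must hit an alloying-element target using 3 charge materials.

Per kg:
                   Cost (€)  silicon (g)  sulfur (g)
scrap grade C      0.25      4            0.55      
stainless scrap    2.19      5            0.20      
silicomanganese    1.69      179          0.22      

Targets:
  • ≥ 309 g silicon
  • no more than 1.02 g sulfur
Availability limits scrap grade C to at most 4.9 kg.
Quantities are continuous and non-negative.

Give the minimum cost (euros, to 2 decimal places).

€2.92

Set it up as a linear program. Let x1 = kg of scrap grade C, x2 = kg of stainless scrap, x3 = kg of silicomanganese.
Minimise 0.25x1 + 2.19x2 + 1.69x3 with:
  4x1 + 5x2 + 179x3 ≥ 309   (silicon)
  0.55x1 + 0.2x2 + 0.22x3 ≤ 1.02   (sulfur)
  x1 ≤ 4.9
  x1, x2, x3 ≥ 0.
The cheapest feasible vertex uses only silicomanganese; scrap grade C, stainless scrap are not used. The silicon requirement is met with equality.
Solving gives x3 = 1.726.
Cost = 1.69·1.726 = 2.9169.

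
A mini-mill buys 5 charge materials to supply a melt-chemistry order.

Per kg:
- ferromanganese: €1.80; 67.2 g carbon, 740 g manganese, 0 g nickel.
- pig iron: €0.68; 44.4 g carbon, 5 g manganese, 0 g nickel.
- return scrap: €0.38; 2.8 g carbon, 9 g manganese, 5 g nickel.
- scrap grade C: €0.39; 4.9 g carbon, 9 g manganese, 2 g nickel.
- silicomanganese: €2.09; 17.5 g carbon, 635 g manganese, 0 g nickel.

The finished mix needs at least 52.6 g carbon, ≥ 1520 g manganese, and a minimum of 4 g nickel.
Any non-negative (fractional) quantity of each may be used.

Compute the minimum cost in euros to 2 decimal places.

€3.98

This is a linear program. Let x1 = kg of ferromanganese, x2 = kg of pig iron, x3 = kg of return scrap, x4 = kg of scrap grade C, x5 = kg of silicomanganese.
Minimise 1.8x1 + 0.68x2 + 0.38x3 + 0.39x4 + 2.09x5 subject to:
  67.2x1 + 44.4x2 + 2.8x3 + 4.9x4 + 17.5x5 ≥ 52.6   (carbon)
  740x1 + 5x2 + 9x3 + 9x4 + 635x5 ≥ 1520   (manganese)
  5x3 + 2x4 ≥ 4   (nickel)
  x1, x2, x3, x4, x5 ≥ 0.
At the optimum only ferromanganese, return scrap are positive (pig iron, scrap grade C, silicomanganese = 0). The manganese and nickel requirements are met with equality.
Optimal quantities: ferromanganese = 2.044 kg, return scrap = 0.8 kg.
Total cost: 1.8·2.044 + 0.38·0.8 = 3.9832.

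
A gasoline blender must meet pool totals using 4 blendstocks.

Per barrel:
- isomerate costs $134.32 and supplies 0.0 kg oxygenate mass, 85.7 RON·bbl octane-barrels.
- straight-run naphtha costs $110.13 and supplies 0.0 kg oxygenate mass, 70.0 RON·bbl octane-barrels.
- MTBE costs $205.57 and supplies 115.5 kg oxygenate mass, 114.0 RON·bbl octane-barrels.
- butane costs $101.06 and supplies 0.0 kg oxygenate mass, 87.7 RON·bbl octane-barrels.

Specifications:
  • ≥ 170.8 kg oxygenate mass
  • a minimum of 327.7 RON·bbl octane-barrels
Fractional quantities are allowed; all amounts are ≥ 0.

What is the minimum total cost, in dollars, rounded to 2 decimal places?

$487.35

This is a linear program. Let x1 = barrels of isomerate, x2 = barrels of straight-run naphtha, x3 = barrels of MTBE, x4 = barrels of butane.
Minimize 134.32x1 + 110.13x2 + 205.57x3 + 101.06x4 with:
  115.5x3 ≥ 170.8   (oxygenate mass)
  85.7x1 + 70x2 + 114x3 + 87.7x4 ≥ 327.7   (octane-barrels)
  x1, x2, x3, x4 ≥ 0.
The minimum-cost mix takes nothing from isomerate, straight-run naphtha — only MTBE, butane. The oxygenate mass and octane-barrels requirements are met with equality.
So MTBE = 1.4788 barrels, butane = 1.8143 barrels.
Objective = 205.57·1.4788 + 101.06·1.8143 = 487.3501.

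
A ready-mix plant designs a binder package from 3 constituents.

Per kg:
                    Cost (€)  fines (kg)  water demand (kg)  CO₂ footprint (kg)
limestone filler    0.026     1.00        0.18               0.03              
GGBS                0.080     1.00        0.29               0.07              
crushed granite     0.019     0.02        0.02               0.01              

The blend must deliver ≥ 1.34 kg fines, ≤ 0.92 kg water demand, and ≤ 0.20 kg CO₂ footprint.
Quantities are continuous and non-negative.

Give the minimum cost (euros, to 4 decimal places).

€0.0348

Set it up as a linear program. Let x1 = kg of limestone filler, x2 = kg of GGBS, x3 = kg of crushed granite.
Minimise 0.026x1 + 0.08x2 + 0.019x3 s.t.:
  1x1 + 1x2 + 0.02x3 ≥ 1.34   (fines)
  0.18x1 + 0.29x2 + 0.02x3 ≤ 0.92   (water demand)
  0.03x1 + 0.07x2 + 0.01x3 ≤ 0.2   (CO₂ footprint)
  x1, x2, x3 ≥ 0.
The minimum-cost mix takes nothing from GGBS, crushed granite — only limestone filler. The fines requirement is met with equality.
Optimal quantities: limestone filler = 1.34 kg.
Objective = 0.026·1.34 = 0.034840.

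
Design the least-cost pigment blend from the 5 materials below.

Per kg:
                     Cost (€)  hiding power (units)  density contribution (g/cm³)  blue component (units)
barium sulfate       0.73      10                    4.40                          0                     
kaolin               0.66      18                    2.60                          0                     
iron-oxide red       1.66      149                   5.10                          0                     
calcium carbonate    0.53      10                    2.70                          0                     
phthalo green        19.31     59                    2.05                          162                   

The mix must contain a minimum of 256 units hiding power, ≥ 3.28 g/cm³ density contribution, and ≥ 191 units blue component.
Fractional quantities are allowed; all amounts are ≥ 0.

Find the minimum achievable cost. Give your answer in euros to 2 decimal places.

Set it up as a linear program. Let x1 = kg of barium sulfate, x2 = kg of kaolin, x3 = kg of iron-oxide red, x4 = kg of calcium carbonate, x5 = kg of phthalo green.
min 0.73x1 + 0.66x2 + 1.66x3 + 0.53x4 + 19.31x5 subject to:
  10x1 + 18x2 + 149x3 + 10x4 + 59x5 ≥ 256   (hiding power)
  4.4x1 + 2.6x2 + 5.1x3 + 2.7x4 + 2.05x5 ≥ 3.28   (density contribution)
  162x5 ≥ 191   (blue component)
  x1, x2, x3, x4, x5 ≥ 0.
The minimum-cost mix takes nothing from barium sulfate, kaolin, calcium carbonate — only iron-oxide red, phthalo green. Binding constraints: hiding power and blue component.
So iron-oxide red = 1.251 kg, phthalo green = 1.179 kg.
Hence cost = 1.66·1.251 + 19.31·1.179 = €24.8432.

€24.84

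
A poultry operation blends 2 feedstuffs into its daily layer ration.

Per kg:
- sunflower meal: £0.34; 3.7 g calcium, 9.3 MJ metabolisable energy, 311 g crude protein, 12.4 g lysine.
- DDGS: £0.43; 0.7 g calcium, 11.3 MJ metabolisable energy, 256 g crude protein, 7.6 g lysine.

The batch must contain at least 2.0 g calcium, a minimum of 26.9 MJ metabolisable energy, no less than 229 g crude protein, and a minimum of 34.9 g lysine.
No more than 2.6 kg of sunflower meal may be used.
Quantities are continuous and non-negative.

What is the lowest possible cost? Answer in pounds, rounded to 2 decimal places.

£1.03

Set it up as a linear program. Let x1 = kg of sunflower meal, x2 = kg of DDGS.
min 0.34x1 + 0.43x2 subject to:
  3.7x1 + 0.7x2 ≥ 2   (calcium)
  9.3x1 + 11.3x2 ≥ 26.9   (metabolisable energy)
  311x1 + 256x2 ≥ 229   (crude protein)
  12.4x1 + 7.6x2 ≥ 34.9   (lysine)
  x1 ≤ 2.6
  x1, x2 ≥ 0.
Both inputs are positive at the optimum. Binding constraints: lysine and the sunflower meal cap.
That vertex is x1 = 2.6, x2 = 0.35.
Total cost: 0.34·2.6 + 0.43·0.35 = 1.0345.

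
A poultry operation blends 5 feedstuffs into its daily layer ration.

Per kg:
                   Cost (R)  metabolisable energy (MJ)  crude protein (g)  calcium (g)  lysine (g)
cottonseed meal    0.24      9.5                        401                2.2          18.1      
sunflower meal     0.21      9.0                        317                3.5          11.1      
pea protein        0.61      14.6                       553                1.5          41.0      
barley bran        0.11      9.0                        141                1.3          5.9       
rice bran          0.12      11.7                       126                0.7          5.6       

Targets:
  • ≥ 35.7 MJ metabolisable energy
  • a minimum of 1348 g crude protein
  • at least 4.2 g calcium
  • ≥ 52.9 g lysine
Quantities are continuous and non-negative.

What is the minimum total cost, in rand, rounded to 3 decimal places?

Let x1 = kg of cottonseed meal, x2 = kg of sunflower meal, x3 = kg of pea protein, x4 = kg of barley bran, x5 = kg of rice bran.
min 0.24x1 + 0.21x2 + 0.61x3 + 0.11x4 + 0.12x5 subject to:
  9.5x1 + 9x2 + 14.6x3 + 9x4 + 11.7x5 ≥ 35.7   (metabolisable energy)
  401x1 + 317x2 + 553x3 + 141x4 + 126x5 ≥ 1348   (crude protein)
  2.2x1 + 3.5x2 + 1.5x3 + 1.3x4 + 0.7x5 ≥ 4.2   (calcium)
  18.1x1 + 11.1x2 + 41x3 + 5.9x4 + 5.6x5 ≥ 52.9   (lysine)
  x1, x2, x3, x4, x5 ≥ 0.
The optimal basis is {cottonseed meal, barley bran}; sunflower meal, pea protein, rice bran drop out. The metabolisable energy and crude protein requirements are met with equality.
That vertex is x1 = 3.128, x4 = 0.6652.
Hence cost = 0.24·3.128 + 0.11·0.6652 = R0.82389.

R0.824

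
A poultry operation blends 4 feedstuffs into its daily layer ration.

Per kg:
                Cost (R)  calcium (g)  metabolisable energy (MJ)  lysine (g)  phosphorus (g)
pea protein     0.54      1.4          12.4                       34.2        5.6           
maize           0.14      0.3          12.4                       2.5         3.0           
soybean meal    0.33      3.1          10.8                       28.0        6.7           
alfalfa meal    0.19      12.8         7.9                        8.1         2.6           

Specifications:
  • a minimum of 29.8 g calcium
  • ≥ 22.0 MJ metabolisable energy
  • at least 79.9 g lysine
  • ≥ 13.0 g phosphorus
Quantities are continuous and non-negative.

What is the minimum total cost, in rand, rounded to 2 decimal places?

Let x1 = kg of pea protein, x2 = kg of maize, x3 = kg of soybean meal, x4 = kg of alfalfa meal.
Minimise 0.54x1 + 0.14x2 + 0.33x3 + 0.19x4 s.t.:
  1.4x1 + 0.3x2 + 3.1x3 + 12.8x4 ≥ 29.8   (calcium)
  12.4x1 + 12.4x2 + 10.8x3 + 7.9x4 ≥ 22   (metabolisable energy)
  34.2x1 + 2.5x2 + 28x3 + 8.1x4 ≥ 79.9   (lysine)
  5.6x1 + 3x2 + 6.7x3 + 2.6x4 ≥ 13   (phosphorus)
  x1, x2, x3, x4 ≥ 0.
The minimum-cost mix takes nothing from pea protein, maize — only soybean meal, alfalfa meal. Binding constraints: calcium and lysine.
That vertex is x3 = 2.344, x4 = 1.76.
Total cost: 0.33·2.344 + 0.19·1.76 = 1.1079.

R1.11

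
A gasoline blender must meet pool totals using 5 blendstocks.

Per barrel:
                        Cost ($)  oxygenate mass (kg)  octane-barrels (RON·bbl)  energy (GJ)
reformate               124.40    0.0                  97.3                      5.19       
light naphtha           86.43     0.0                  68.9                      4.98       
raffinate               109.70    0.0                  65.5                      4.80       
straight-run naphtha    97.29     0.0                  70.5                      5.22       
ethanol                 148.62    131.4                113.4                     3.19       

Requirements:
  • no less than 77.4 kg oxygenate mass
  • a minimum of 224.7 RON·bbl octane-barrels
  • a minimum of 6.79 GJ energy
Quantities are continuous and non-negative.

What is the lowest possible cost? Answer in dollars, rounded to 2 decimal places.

$285.62

Let x1 = barrels of reformate, x2 = barrels of light naphtha, x3 = barrels of raffinate, x4 = barrels of straight-run naphtha, x5 = barrels of ethanol.
min 124.4x1 + 86.43x2 + 109.7x3 + 97.29x4 + 148.62x5 with:
  131.4x5 ≥ 77.4   (oxygenate mass)
  97.3x1 + 68.9x2 + 65.5x3 + 70.5x4 + 113.4x5 ≥ 224.7   (octane-barrels)
  5.19x1 + 4.98x2 + 4.8x3 + 5.22x4 + 3.19x5 ≥ 6.79   (energy)
  x1, x2, x3, x4, x5 ≥ 0.
At the optimum only light naphtha, ethanol are positive (reformate, raffinate, straight-run naphtha = 0). The oxygenate mass and octane-barrels requirements are met with equality.
Optimal quantities: light naphtha = 2.2918 barrels, ethanol = 0.58904 barrels.
Hence cost = 86.43·2.2918 + 148.62·0.58904 = $285.6234.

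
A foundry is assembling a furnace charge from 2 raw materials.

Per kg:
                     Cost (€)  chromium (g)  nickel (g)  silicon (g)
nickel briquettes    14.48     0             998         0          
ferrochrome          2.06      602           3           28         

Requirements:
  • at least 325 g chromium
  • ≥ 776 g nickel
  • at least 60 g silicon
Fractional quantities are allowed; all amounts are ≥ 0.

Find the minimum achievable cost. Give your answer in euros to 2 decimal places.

€15.58

This is a linear program. Let x1 = kg of nickel briquettes, x2 = kg of ferrochrome.
Minimize 14.48x1 + 2.06x2 subject to:
  602x2 ≥ 325   (chromium)
  998x1 + 3x2 ≥ 776   (nickel)
  28x2 ≥ 60   (silicon)
  x1, x2 ≥ 0.
Both inputs are positive at the optimum. There the nickel and silicon constraints are tight.
Optimal quantities: nickel briquettes = 0.7711 kg, ferrochrome = 2.143 kg.
Cost = 14.48·0.7711 + 2.06·2.143 = 15.5801.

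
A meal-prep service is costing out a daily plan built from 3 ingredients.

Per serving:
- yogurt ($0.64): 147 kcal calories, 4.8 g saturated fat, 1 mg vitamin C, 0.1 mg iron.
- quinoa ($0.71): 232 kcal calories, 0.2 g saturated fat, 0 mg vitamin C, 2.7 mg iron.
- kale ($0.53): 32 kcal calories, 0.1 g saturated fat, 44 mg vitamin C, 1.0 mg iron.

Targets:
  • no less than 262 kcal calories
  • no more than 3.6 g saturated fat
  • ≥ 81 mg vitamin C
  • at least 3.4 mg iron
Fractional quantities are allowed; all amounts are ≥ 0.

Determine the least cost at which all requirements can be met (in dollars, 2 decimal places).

Treat it as an LP. Let x1 = servings of yogurt, x2 = servings of quinoa, x3 = servings of kale.
min 0.64x1 + 0.71x2 + 0.53x3 subject to:
  147x1 + 232x2 + 32x3 ≥ 262   (calories)
  4.8x1 + 0.2x2 + 0.1x3 ≤ 3.6   (saturated fat)
  1x1 + 44x3 ≥ 81   (vitamin C)
  0.1x1 + 2.7x2 + 1x3 ≥ 3.4   (iron)
  x1, x2, x3 ≥ 0.
The cheapest feasible vertex uses only quinoa, kale; yogurt is not used. There the calories and vitamin C constraints are tight.
So quinoa = 0.8754 servings, kale = 1.841 servings.
Cost = 0.71·0.8754 + 0.53·1.841 = 1.5973.

$1.60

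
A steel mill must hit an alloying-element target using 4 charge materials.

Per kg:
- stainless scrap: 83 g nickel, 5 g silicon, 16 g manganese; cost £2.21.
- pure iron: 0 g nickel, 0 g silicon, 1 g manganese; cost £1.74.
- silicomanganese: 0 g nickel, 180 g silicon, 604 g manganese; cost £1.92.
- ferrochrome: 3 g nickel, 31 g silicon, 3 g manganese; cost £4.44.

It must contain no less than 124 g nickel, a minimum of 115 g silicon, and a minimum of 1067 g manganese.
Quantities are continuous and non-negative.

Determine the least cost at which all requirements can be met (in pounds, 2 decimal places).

This is a linear program. Let x1 = kg of stainless scrap, x2 = kg of pure iron, x3 = kg of silicomanganese, x4 = kg of ferrochrome.
Minimize 2.21x1 + 1.74x2 + 1.92x3 + 4.44x4 with:
  83x1 + 3x4 ≥ 124   (nickel)
  5x1 + 180x3 + 31x4 ≥ 115   (silicon)
  16x1 + 1x2 + 604x3 + 3x4 ≥ 1067   (manganese)
  x1, x2, x3, x4 ≥ 0.
The cheapest feasible vertex uses only stainless scrap, silicomanganese; pure iron, ferrochrome are not used. The nickel and manganese requirements are met with equality.
So stainless scrap = 1.494 kg, silicomanganese = 1.727 kg.
Hence cost = 2.21·1.494 + 1.92·1.727 = £6.6176.

£6.62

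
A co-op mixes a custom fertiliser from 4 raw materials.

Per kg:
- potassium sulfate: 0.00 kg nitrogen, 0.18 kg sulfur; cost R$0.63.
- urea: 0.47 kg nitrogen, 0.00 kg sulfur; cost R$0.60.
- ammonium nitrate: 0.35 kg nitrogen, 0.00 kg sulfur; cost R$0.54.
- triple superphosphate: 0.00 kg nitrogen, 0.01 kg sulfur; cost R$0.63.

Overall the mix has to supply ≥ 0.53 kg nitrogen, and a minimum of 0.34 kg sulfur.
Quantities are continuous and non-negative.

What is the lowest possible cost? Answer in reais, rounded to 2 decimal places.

Let x1 = kg of potassium sulfate, x2 = kg of urea, x3 = kg of ammonium nitrate, x4 = kg of triple superphosphate.
Minimize 0.63x1 + 0.6x2 + 0.54x3 + 0.63x4 subject to:
  0.47x2 + 0.35x3 ≥ 0.53   (nitrogen)
  0.18x1 + 0.01x4 ≥ 0.34   (sulfur)
  x1, x2, x3, x4 ≥ 0.
The minimum-cost mix takes nothing from ammonium nitrate, triple superphosphate — only potassium sulfate, urea. Binding constraints: nitrogen and sulfur.
Optimal quantities: potassium sulfate = 1.889 kg, urea = 1.128 kg.
Objective = 0.63·1.889 + 0.6·1.128 = 1.8669.

R$1.87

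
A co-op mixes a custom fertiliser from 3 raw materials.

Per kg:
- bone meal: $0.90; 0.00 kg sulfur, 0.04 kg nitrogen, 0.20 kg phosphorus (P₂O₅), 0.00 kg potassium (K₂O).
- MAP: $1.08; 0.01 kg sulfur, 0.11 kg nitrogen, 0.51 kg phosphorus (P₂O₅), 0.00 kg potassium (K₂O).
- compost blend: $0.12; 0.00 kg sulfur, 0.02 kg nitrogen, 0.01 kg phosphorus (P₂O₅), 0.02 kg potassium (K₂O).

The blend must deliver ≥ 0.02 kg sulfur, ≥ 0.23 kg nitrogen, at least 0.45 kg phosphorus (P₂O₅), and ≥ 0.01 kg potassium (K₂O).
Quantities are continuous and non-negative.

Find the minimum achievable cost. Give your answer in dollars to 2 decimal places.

$2.22

Let x1 = kg of bone meal, x2 = kg of MAP, x3 = kg of compost blend.
Minimise 0.9x1 + 1.08x2 + 0.12x3 s.t.:
  0.01x2 ≥ 0.02   (sulfur)
  0.04x1 + 0.11x2 + 0.02x3 ≥ 0.23   (nitrogen)
  0.2x1 + 0.51x2 + 0.01x3 ≥ 0.45   (phosphorus (P₂O₅))
  0.02x3 ≥ 0.01   (potassium (K₂O))
  x1, x2, x3 ≥ 0.
The optimal basis is {MAP, compost blend}; bone meal drops out. Binding constraints: sulfur, nitrogen, potassium (K₂O).
That vertex is x2 = 2, x3 = 0.5.
Hence cost = 1.08·2 + 0.12·0.5 = $2.2200.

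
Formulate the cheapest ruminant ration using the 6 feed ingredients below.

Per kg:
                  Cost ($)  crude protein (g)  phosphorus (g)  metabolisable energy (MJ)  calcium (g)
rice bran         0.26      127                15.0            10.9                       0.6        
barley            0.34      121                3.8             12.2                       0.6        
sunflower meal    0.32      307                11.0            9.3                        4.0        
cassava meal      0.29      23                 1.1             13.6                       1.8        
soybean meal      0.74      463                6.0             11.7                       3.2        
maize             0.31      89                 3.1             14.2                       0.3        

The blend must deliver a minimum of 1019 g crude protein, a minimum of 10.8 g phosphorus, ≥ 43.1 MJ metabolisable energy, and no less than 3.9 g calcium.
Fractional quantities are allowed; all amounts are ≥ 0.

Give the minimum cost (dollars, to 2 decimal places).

$1.28

Let x1 = kg of rice bran, x2 = kg of barley, x3 = kg of sunflower meal, x4 = kg of cassava meal, x5 = kg of soybean meal, x6 = kg of maize.
min 0.26x1 + 0.34x2 + 0.32x3 + 0.29x4 + 0.74x5 + 0.31x6 s.t.:
  127x1 + 121x2 + 307x3 + 23x4 + 463x5 + 89x6 ≥ 1019   (crude protein)
  15x1 + 3.8x2 + 11x3 + 1.1x4 + 6x5 + 3.1x6 ≥ 10.8   (phosphorus)
  10.9x1 + 12.2x2 + 9.3x3 + 13.6x4 + 11.7x5 + 14.2x6 ≥ 43.1   (metabolisable energy)
  0.6x1 + 0.6x2 + 4x3 + 1.8x4 + 3.2x5 + 0.3x6 ≥ 3.9   (calcium)
  x1, x2, x3, x4, x5, x6 ≥ 0.
The cheapest feasible vertex uses only rice bran, sunflower meal; barley, cassava meal, soybean meal, maize are not used. Binding constraints: crude protein and metabolisable energy.
That vertex is x1 = 1.734, x3 = 2.602.
Cost = 0.26·1.734 + 0.32·2.602 = 1.2835.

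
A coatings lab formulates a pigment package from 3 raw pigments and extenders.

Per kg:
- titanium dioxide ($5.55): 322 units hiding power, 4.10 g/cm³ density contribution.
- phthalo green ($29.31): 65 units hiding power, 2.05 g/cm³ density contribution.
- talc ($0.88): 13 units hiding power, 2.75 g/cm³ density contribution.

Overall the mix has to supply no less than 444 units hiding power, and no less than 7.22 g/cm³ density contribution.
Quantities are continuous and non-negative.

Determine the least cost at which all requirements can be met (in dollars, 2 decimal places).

Let x1 = kg of titanium dioxide, x2 = kg of phthalo green, x3 = kg of talc.
min 5.55x1 + 29.31x2 + 0.88x3 subject to:
  322x1 + 65x2 + 13x3 ≥ 444   (hiding power)
  4.1x1 + 2.05x2 + 2.75x3 ≥ 7.22   (density contribution)
  x1, x2, x3 ≥ 0.
The optimal basis is {titanium dioxide, talc}; phthalo green drops out. Binding constraints: hiding power and density contribution.
That vertex is x1 = 1.354, x3 = 0.6062.
Hence cost = 5.55·1.354 + 0.88·0.6062 = $8.0482.

$8.05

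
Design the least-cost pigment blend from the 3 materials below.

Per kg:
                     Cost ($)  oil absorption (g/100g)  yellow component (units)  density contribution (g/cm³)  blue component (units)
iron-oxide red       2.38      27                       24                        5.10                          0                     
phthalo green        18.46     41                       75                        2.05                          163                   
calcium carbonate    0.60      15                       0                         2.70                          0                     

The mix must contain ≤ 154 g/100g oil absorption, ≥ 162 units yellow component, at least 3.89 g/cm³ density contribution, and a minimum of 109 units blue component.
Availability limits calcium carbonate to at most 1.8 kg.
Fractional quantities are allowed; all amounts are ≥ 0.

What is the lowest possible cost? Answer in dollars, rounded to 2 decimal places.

$23.44

This is a linear program. Let x1 = kg of iron-oxide red, x2 = kg of phthalo green, x3 = kg of calcium carbonate.
Minimise 2.38x1 + 18.46x2 + 0.6x3 s.t.:
  27x1 + 41x2 + 15x3 ≤ 154   (oil absorption)
  24x1 + 75x2 ≥ 162   (yellow component)
  5.1x1 + 2.05x2 + 2.7x3 ≥ 3.89   (density contribution)
  163x2 ≥ 109   (blue component)
  x3 ≤ 1.8
  x1, x2, x3 ≥ 0.
The minimum-cost mix takes nothing from calcium carbonate — only iron-oxide red, phthalo green. The yellow component and blue component requirements are met with equality.
That vertex is x1 = 4.66, x2 = 0.6687.
Objective = 2.38·4.66 + 18.46·0.6687 = 23.435002.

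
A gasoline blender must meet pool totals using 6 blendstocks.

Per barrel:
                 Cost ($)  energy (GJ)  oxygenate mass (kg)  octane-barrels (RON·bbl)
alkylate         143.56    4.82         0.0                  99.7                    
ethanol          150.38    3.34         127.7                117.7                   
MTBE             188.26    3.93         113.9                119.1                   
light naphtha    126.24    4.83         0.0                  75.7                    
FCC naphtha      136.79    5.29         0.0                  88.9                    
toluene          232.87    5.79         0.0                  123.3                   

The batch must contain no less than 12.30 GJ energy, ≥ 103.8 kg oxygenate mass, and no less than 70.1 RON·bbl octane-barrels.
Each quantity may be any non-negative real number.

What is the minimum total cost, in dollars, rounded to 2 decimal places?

Treat it as an LP. Let x1 = barrels of alkylate, x2 = barrels of ethanol, x3 = barrels of MTBE, x4 = barrels of light naphtha, x5 = barrels of FCC naphtha, x6 = barrels of toluene.
min 143.56x1 + 150.38x2 + 188.26x3 + 126.24x4 + 136.79x5 + 232.87x6 s.t.:
  4.82x1 + 3.34x2 + 3.93x3 + 4.83x4 + 5.29x5 + 5.79x6 ≥ 12.3   (energy)
  127.7x2 + 113.9x3 ≥ 103.8   (oxygenate mass)
  99.7x1 + 117.7x2 + 119.1x3 + 75.7x4 + 88.9x5 + 123.3x6 ≥ 70.1   (octane-barrels)
  x1, x2, x3, x4, x5, x6 ≥ 0.
The minimum-cost mix takes nothing from alkylate, MTBE, light naphtha, toluene — only ethanol, FCC naphtha. The energy and oxygenate mass requirements are met with equality.
That vertex is x2 = 0.8128, x5 = 1.812.
Cost = 150.38·0.8128 + 136.79·1.812 = 370.0923.

$370.09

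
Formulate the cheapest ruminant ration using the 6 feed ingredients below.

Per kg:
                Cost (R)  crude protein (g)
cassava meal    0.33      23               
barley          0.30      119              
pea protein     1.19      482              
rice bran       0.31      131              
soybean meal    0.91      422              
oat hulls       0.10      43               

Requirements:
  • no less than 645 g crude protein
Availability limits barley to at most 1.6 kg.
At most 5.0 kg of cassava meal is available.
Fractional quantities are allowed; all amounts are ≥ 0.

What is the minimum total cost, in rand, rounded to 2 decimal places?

Treat it as an LP. Let x1 = kg of cassava meal, x2 = kg of barley, x3 = kg of pea protein, x4 = kg of rice bran, x5 = kg of soybean meal, x6 = kg of oat hulls.
min 0.33x1 + 0.3x2 + 1.19x3 + 0.31x4 + 0.91x5 + 0.1x6 with:
  23x1 + 119x2 + 482x3 + 131x4 + 422x5 + 43x6 ≥ 645   (crude protein)
  x2 ≤ 1.6
  x1 ≤ 5
  x1, x2, x3, x4, x5, x6 ≥ 0.
The cheapest feasible vertex uses only soybean meal; cassava meal, barley, pea protein, rice bran, oat hulls are not used. There the crude protein constraint is tight.
That vertex is x5 = 1.528.
Hence cost = 0.91·1.528 = R1.3905.

R1.39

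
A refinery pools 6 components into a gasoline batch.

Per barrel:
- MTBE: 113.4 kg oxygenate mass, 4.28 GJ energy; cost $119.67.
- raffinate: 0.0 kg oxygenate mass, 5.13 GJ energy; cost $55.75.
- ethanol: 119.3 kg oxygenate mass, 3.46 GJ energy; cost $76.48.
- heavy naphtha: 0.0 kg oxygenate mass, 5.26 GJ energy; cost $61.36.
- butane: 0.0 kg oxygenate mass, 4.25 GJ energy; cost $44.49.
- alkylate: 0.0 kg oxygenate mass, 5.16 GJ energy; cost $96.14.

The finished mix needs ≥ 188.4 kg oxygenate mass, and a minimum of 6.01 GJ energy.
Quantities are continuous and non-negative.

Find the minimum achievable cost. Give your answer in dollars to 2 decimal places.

Let x1 = barrels of MTBE, x2 = barrels of raffinate, x3 = barrels of ethanol, x4 = barrels of heavy naphtha, x5 = barrels of butane, x6 = barrels of alkylate.
min 119.67x1 + 55.75x2 + 76.48x3 + 61.36x4 + 44.49x5 + 96.14x6 s.t.:
  113.4x1 + 119.3x3 ≥ 188.4   (oxygenate mass)
  4.28x1 + 5.13x2 + 3.46x3 + 5.26x4 + 4.25x5 + 5.16x6 ≥ 6.01   (energy)
  x1, x2, x3, x4, x5, x6 ≥ 0.
The optimal basis is {ethanol, butane}; MTBE, raffinate, heavy naphtha, alkylate drop out. There the oxygenate mass and energy constraints are tight.
So ethanol = 1.5792 barrels, butane = 0.12845 barrels.
Objective = 76.48·1.5792 + 44.49·0.12845 = 126.4920.

$126.49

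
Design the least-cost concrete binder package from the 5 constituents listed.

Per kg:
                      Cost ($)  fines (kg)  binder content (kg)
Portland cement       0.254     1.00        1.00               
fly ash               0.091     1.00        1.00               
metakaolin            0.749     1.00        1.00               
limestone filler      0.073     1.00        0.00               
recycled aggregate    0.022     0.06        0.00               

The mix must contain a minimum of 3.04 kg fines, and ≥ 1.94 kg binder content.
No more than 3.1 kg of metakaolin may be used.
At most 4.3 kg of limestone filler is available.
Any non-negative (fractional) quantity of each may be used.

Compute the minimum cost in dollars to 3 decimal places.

$0.257

This is a linear program. Let x1 = kg of Portland cement, x2 = kg of fly ash, x3 = kg of metakaolin, x4 = kg of limestone filler, x5 = kg of recycled aggregate.
Minimize 0.254x1 + 0.091x2 + 0.749x3 + 0.073x4 + 0.022x5 subject to:
  1x1 + 1x2 + 1x3 + 1x4 + 0.06x5 ≥ 3.04   (fines)
  1x1 + 1x2 + 1x3 ≥ 1.94   (binder content)
  x3 ≤ 3.1
  x4 ≤ 4.3
  x1, x2, x3, x4, x5 ≥ 0.
The optimal basis is {fly ash, limestone filler}; Portland cement, metakaolin, recycled aggregate drop out. The fines and binder content requirements are met with equality.
That vertex is x2 = 1.94, x4 = 1.1.
Total cost: 0.091·1.94 + 0.073·1.1 = 0.25684.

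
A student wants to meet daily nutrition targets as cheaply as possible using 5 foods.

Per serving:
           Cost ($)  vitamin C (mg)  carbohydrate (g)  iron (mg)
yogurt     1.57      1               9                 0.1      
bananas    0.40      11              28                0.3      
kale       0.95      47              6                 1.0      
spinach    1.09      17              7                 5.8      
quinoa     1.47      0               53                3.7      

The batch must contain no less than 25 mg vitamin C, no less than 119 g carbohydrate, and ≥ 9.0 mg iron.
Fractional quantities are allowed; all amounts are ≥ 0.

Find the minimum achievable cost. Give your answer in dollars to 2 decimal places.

$3.04

Let x1 = servings of yogurt, x2 = servings of bananas, x3 = servings of kale, x4 = servings of spinach, x5 = servings of quinoa.
Minimize 1.57x1 + 0.4x2 + 0.95x3 + 1.09x4 + 1.47x5 subject to:
  1x1 + 11x2 + 47x3 + 17x4 ≥ 25   (vitamin C)
  9x1 + 28x2 + 6x3 + 7x4 + 53x5 ≥ 119   (carbohydrate)
  0.1x1 + 0.3x2 + 1x3 + 5.8x4 + 3.7x5 ≥ 9   (iron)
  x1, x2, x3, x4, x5 ≥ 0.
At the optimum only bananas, spinach are positive (yogurt, kale, quinoa = 0). The carbohydrate and iron requirements are met with equality.
So bananas = 3.913 servings, spinach = 1.349 servings.
Total cost: 0.4·3.913 + 1.09·1.349 = 3.0356.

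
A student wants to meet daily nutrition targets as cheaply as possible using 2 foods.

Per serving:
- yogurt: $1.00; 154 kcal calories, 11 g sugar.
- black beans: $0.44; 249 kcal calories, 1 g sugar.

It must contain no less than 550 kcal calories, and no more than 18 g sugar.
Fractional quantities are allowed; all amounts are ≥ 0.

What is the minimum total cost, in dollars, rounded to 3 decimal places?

$0.972

Let x1 = servings of yogurt, x2 = servings of black beans.
min 1x1 + 0.44x2 subject to:
  154x1 + 249x2 ≥ 550   (calories)
  11x1 + 1x2 ≤ 18   (sugar)
  x1, x2 ≥ 0.
The optimal basis is {black beans}; yogurt drops out. There the calories constraint is tight.
That vertex is x2 = 2.209.
Hence cost = 0.44·2.209 = $0.97196.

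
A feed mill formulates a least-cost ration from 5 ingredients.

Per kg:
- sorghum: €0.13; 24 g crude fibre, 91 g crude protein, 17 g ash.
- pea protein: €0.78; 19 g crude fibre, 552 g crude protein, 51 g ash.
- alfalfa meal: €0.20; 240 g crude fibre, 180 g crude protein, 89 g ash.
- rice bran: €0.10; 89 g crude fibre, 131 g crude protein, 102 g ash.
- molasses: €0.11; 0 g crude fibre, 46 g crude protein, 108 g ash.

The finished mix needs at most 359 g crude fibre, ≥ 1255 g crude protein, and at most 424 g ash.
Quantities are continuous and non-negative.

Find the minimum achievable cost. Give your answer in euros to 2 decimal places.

€1.48

Let x1 = kg of sorghum, x2 = kg of pea protein, x3 = kg of alfalfa meal, x4 = kg of rice bran, x5 = kg of molasses.
Minimize 0.13x1 + 0.78x2 + 0.2x3 + 0.1x4 + 0.11x5 subject to:
  24x1 + 19x2 + 240x3 + 89x4 ≤ 359   (crude fibre)
  91x1 + 552x2 + 180x3 + 131x4 + 46x5 ≥ 1255   (crude protein)
  17x1 + 51x2 + 89x3 + 102x4 + 108x5 ≤ 424   (ash)
  x1, x2, x3, x4, x5 ≥ 0.
The optimal basis is {pea protein, rice bran}; sorghum, alfalfa meal, molasses drop out. The crude protein and ash requirements are met with equality.
Solving gives x2 = 1.46, x4 = 3.427.
Hence cost = 0.78·1.46 + 0.1·3.427 = €1.4815.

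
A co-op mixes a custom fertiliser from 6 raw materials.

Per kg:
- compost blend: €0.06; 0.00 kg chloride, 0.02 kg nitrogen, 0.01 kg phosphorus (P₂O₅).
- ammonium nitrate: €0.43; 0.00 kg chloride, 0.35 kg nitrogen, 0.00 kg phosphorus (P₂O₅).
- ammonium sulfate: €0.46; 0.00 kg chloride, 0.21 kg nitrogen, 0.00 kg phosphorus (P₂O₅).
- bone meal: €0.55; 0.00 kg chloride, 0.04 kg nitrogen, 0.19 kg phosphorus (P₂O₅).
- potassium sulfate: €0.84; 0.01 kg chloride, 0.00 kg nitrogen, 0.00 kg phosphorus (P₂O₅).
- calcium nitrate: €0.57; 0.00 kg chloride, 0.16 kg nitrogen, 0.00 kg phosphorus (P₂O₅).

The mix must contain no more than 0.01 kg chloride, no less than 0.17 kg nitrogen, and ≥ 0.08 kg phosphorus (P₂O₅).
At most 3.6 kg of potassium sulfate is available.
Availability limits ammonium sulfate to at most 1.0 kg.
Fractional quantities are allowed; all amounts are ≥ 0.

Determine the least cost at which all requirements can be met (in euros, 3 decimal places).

€0.420

Let x1 = kg of compost blend, x2 = kg of ammonium nitrate, x3 = kg of ammonium sulfate, x4 = kg of bone meal, x5 = kg of potassium sulfate, x6 = kg of calcium nitrate.
min 0.06x1 + 0.43x2 + 0.46x3 + 0.55x4 + 0.84x5 + 0.57x6 s.t.:
  0.01x5 ≤ 0.01   (chloride)
  0.02x1 + 0.35x2 + 0.21x3 + 0.04x4 + 0.16x6 ≥ 0.17   (nitrogen)
  0.01x1 + 0.19x4 ≥ 0.08   (phosphorus (P₂O₅))
  x5 ≤ 3.6
  x3 ≤ 1
  x1, x2, x3, x4, x5, x6 ≥ 0.
At the optimum only ammonium nitrate, bone meal are positive (compost blend, ammonium sulfate, potassium sulfate, calcium nitrate = 0). Binding constraints: nitrogen and phosphorus (P₂O₅).
So ammonium nitrate = 0.4376 kg, bone meal = 0.4211 kg.
Objective = 0.43·0.4376 + 0.55·0.4211 = 0.41977.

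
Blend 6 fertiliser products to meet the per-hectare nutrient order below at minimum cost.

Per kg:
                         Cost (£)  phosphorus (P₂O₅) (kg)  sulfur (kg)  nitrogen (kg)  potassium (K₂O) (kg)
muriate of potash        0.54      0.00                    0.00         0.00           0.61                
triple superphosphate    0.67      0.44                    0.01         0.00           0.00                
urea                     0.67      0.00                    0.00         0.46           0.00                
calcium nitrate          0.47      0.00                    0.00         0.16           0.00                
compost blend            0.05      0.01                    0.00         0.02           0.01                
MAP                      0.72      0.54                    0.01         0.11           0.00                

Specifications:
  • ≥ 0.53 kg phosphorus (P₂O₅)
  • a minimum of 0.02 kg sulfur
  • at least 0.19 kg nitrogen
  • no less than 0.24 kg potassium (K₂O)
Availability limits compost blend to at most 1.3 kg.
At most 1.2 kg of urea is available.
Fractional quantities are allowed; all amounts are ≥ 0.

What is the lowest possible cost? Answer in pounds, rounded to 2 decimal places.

£1.64

This is a linear program. Let x1 = kg of muriate of potash, x2 = kg of triple superphosphate, x3 = kg of urea, x4 = kg of calcium nitrate, x5 = kg of compost blend, x6 = kg of MAP.
min 0.54x1 + 0.67x2 + 0.67x3 + 0.47x4 + 0.05x5 + 0.72x6 with:
  0.44x2 + 0.01x5 + 0.54x6 ≥ 0.53   (phosphorus (P₂O₅))
  0.01x2 + 0.01x6 ≥ 0.02   (sulfur)
  0.46x3 + 0.16x4 + 0.02x5 + 0.11x6 ≥ 0.19   (nitrogen)
  0.61x1 + 0.01x5 ≥ 0.24   (potassium (K₂O))
  x5 ≤ 1.3
  x3 ≤ 1.2
  x1, x2, x3, x4, x5, x6 ≥ 0.
The optimal basis is {muriate of potash, triple superphosphate, MAP}; urea, calcium nitrate, compost blend drop out. The sulfur, nitrogen, potassium (K₂O) requirements are met with equality.
So muriate of potash = 0.3934 kg, triple superphosphate = 0.2727 kg, MAP = 1.727 kg.
Total cost: 0.54·0.3934 + 0.67·0.2727 + 0.72·1.727 = 1.6386.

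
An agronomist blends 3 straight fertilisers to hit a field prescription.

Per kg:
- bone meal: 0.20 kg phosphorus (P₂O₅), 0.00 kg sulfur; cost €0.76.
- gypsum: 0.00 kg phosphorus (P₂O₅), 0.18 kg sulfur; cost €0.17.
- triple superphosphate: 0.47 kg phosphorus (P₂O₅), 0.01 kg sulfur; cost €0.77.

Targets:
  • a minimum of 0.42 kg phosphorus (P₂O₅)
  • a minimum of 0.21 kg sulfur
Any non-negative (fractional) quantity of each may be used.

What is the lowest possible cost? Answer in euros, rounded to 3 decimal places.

Treat it as an LP. Let x1 = kg of bone meal, x2 = kg of gypsum, x3 = kg of triple superphosphate.
Minimize 0.76x1 + 0.17x2 + 0.77x3 with:
  0.2x1 + 0.47x3 ≥ 0.42   (phosphorus (P₂O₅))
  0.18x2 + 0.01x3 ≥ 0.21   (sulfur)
  x1, x2, x3 ≥ 0.
The minimum-cost mix takes nothing from bone meal — only gypsum, triple superphosphate. The phosphorus (P₂O₅) and sulfur requirements are met with equality.
That vertex is x2 = 1.117, x3 = 0.8936.
Cost = 0.17·1.117 + 0.77·0.8936 = 0.87796.

€0.878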